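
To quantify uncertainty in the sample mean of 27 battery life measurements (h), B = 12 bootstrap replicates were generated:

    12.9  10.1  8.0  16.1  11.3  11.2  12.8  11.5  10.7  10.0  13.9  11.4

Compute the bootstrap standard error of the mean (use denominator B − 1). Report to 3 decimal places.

Bootstrap SE is the standard deviation of the 12 replicate means.
Mean of replicates: (12.9 + 10.1 + 8.0 + 16.1 + 11.3 + 11.2 + 12.8 + 11.5 + 10.7 + 10.0 + 13.9 + 11.4) / 12 = 139.9000 / 12 = 11.6583
Sum of squared deviations: (+1.2417)² + (−1.5583)² + (−3.6583)² + (+4.4417)² + (−0.3583)² + (−0.4583)² + (+1.1417)² + (−0.1583)² + (−0.9583)² + (−1.6583)² + (+2.2417)² + (−0.2583)² = 47.5092
Variance = 47.5092 / 11 = 4.3190
SE* = √4.3190

SE* = 2.078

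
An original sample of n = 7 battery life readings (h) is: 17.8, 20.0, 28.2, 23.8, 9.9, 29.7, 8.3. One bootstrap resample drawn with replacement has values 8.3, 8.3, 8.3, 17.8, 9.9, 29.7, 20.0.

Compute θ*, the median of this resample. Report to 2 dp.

θ* = 9.90

Sorted: 8.3, 8.3, 8.3, 9.9, 17.8, 20.0, 29.7
Median = middle value = 9.90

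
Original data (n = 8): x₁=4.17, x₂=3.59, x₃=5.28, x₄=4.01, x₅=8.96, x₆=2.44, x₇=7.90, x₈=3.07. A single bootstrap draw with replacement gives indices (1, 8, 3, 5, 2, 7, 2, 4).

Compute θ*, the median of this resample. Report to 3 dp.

Resample values: 4.17, 3.07, 5.28, 8.96, 3.59, 7.90, 3.59, 4.01.
Sorted: 3.07, 3.59, 3.59, 4.01, 4.17, 5.28, 7.90, 8.96
Median = average of the two middle values = 4.090

θ* = 4.090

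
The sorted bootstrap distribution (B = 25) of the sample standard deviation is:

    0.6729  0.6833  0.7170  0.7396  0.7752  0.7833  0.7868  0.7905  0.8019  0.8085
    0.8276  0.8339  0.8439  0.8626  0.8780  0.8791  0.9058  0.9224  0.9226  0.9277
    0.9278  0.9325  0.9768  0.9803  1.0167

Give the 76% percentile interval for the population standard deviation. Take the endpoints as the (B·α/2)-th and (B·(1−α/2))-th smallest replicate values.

(0.7170, 0.9325)

α = 0.24; lower rank = 25 × 0.120 = 3; upper rank = 25 × 0.880 = 22.
The 3rd smallest replicate is 0.7170; the 22nd is 0.9325.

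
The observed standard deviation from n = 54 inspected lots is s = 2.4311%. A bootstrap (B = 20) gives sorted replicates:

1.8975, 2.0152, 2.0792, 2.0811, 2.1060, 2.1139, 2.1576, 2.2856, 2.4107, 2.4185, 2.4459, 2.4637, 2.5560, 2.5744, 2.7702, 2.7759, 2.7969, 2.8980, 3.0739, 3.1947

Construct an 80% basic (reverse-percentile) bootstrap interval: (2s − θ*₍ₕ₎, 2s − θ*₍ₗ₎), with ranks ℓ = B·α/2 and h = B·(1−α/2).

(1.9642, 2.8470)

Percentile endpoints at ranks 2 and 18: θ*₍2₎ = 2.0152, θ*₍18₎ = 2.8980.
Basic interval reflects these around s:
  lower = 2 × 2.4311 − 2.8980 = 1.9642
  upper = 2 × 2.4311 − 2.0152 = 2.8470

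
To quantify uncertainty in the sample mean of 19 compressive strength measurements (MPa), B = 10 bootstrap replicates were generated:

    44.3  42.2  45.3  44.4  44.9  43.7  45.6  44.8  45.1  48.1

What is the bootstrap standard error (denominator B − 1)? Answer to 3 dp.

SE* = 1.500

Bootstrap SE is the standard deviation of the 10 replicate means.
Mean of replicates: (44.3 + 42.2 + 45.3 + 44.4 + 44.9 + 43.7 + 45.6 + 44.8 + 45.1 + 48.1) / 10 = 448.4000 / 10 = 44.8400
Sum of squared deviations: (−0.5400)² + (−2.6400)² + (+0.4600)² + (−0.4400)² + (+0.0600)² + (−1.1400)² + (+0.7600)² + (−0.0400)² + (+0.2600)² + (+3.2600)² = 20.2440
Variance = 20.2440 / 9 = 2.2493
SE* = √2.2493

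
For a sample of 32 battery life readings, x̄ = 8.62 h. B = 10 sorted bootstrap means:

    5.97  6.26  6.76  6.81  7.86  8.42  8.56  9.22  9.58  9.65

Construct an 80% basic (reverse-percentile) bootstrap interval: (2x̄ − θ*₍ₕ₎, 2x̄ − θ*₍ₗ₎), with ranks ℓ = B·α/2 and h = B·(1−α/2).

Percentile endpoints at ranks 1 and 9: θ*₍1₎ = 5.97, θ*₍9₎ = 9.58.
Basic interval reflects these around x̄:
  lower = 2 × 8.62 − 9.58 = 7.66
  upper = 2 × 8.62 − 5.97 = 11.27

(7.66, 11.27)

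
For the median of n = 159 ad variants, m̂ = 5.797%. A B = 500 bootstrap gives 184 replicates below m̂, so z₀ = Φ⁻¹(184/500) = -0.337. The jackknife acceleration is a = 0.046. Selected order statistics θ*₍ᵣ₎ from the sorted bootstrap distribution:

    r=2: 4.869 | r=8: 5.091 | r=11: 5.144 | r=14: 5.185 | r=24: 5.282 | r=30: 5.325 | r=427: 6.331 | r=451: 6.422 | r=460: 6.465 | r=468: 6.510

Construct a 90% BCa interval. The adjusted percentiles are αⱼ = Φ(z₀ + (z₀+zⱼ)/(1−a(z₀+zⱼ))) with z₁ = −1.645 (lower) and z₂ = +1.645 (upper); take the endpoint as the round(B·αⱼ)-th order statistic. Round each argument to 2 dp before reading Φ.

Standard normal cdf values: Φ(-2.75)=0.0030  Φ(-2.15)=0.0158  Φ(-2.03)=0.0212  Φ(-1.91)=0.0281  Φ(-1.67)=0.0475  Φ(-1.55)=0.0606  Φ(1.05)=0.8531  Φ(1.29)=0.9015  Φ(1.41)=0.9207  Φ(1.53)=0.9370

Lower: z₀ + z₁ = -0.337 + (-1.645) = -1.982; 1 − a(z₀+z₁) = 1 − (0.046)(-1.982) = 1.0912; argument = -0.337 + (-1.982)/1.0912 = -2.1534 → -2.15.
α₁ = Φ(-2.15) = 0.0158; rank = round(500 × 0.0158) = 8; θ*₍8₎ = 5.091.
Upper: z₀ + z₂ = 1.308; 1 − a(z₀+z₂) = 0.9398; argument = 1.0547 → 1.05; α₂ = 0.8531; rank = 427; θ*₍427₎ = 6.331.

(5.091, 6.331)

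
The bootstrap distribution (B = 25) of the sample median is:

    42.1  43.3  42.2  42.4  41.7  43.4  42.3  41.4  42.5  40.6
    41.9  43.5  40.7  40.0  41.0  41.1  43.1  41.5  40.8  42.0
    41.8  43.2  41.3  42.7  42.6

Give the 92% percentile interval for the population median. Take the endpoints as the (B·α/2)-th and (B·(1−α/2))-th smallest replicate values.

Sorted replicates: 40.0, 40.6, 40.7, 40.8, 41.0, 41.1, 41.3, 41.4, 41.5, 41.7, 41.8, 41.9, 42.0, 42.1, 42.2, 42.3, 42.4, 42.5, 42.6, 42.7, 43.1, 43.2, 43.3, 43.4, 43.5
α = 0.08; lower rank = 25 × 0.040 = 1; upper rank = 25 × 0.960 = 24.
The 1st smallest replicate is 40.0; the 24th is 43.4.

(40.0, 43.4)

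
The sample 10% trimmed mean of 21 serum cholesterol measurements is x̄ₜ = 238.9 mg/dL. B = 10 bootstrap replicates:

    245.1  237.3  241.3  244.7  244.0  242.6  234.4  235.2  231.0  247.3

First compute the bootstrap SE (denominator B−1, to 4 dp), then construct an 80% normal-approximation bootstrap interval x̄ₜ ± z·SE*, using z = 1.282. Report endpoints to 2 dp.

(231.91, 245.89)

Mean of replicates = 240.2900; sum of squared deviations = 267.6890; SE* = √(267.6890/9) = 5.4537
Margin = 1.282 × 5.4537 = 6.992
Interval: 238.9 ± 6.992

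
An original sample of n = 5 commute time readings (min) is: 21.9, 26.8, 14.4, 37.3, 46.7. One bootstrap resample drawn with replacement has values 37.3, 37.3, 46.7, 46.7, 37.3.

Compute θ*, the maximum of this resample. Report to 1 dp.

Maximum = 46.7

θ* = 46.7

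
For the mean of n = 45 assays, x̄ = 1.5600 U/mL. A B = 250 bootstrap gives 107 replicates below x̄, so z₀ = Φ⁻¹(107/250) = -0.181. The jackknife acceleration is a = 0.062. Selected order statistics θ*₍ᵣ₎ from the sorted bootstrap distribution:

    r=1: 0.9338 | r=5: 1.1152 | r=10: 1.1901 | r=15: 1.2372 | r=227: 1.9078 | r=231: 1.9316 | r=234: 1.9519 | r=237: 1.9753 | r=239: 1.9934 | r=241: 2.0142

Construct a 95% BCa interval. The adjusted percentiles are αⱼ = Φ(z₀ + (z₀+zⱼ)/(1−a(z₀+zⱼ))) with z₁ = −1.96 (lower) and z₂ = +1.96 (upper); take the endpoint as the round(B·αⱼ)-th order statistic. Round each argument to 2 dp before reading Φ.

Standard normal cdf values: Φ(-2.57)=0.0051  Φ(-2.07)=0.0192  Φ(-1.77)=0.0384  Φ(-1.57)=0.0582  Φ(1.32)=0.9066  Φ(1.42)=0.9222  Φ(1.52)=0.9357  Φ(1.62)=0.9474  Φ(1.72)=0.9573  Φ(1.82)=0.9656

(1.1152, 2.0142)

Lower: z₀ + z₁ = -0.181 + (-1.960) = -2.141; 1 − a(z₀+z₁) = 1 − (0.062)(-2.141) = 1.1327; argument = -0.181 + (-2.141)/1.1327 = -2.0711 → -2.07.
α₁ = Φ(-2.07) = 0.0192; rank = round(250 × 0.0192) = 5; θ*₍5₎ = 1.1152.
Upper: z₀ + z₂ = 1.779; 1 − a(z₀+z₂) = 0.8897; argument = 1.8185 → 1.82; α₂ = 0.9656; rank = 241; θ*₍241₎ = 2.0142.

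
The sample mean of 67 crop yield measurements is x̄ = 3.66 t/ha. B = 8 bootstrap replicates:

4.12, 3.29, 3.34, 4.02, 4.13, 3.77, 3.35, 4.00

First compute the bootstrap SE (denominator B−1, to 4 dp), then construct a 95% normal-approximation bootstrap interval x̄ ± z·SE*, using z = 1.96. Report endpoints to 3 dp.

(2.935, 4.385)

Mean of replicates = 3.7525; sum of squared deviations = 0.9567; SE* = √(0.9567/7) = 0.3697
Margin = 1.96 × 0.3697 = 0.7246
Interval: 3.66 ± 0.7246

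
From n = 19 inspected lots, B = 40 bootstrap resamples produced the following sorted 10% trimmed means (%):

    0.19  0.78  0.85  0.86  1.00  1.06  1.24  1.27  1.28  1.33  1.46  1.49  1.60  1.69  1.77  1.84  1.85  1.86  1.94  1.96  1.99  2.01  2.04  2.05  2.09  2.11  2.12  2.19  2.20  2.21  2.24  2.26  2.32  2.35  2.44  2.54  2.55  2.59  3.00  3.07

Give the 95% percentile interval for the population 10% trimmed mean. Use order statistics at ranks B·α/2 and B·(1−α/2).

(0.19, 3.00)

α = 0.05; lower rank = 40 × 0.025 = 1; upper rank = 40 × 0.975 = 39.
The 1st smallest replicate is 0.19; the 39th is 3.00.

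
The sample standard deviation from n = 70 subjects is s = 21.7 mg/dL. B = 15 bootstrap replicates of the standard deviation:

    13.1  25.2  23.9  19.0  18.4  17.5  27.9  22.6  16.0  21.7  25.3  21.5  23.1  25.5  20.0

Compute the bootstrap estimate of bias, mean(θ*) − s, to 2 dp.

bias = −0.32

mean(θ*) = (13.1 + 25.2 + 23.9 + 19.0 + 18.4 + 17.5 + 27.9 + 22.6 + 16.0 + 21.7 + 25.3 + 21.5 + 23.1 + 25.5 + 20.0) / 15 = 21.380
bias = 21.380 − 21.7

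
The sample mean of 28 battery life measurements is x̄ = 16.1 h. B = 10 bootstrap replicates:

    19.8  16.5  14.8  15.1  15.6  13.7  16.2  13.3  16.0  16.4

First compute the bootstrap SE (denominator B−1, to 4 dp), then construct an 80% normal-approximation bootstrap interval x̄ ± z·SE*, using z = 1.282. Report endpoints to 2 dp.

(13.79, 18.41)

Mean of replicates = 15.7400; sum of squared deviations = 29.2040; SE* = √(29.2040/9) = 1.8014
Margin = 1.282 × 1.8014 = 2.309
Interval: 16.1 ± 2.309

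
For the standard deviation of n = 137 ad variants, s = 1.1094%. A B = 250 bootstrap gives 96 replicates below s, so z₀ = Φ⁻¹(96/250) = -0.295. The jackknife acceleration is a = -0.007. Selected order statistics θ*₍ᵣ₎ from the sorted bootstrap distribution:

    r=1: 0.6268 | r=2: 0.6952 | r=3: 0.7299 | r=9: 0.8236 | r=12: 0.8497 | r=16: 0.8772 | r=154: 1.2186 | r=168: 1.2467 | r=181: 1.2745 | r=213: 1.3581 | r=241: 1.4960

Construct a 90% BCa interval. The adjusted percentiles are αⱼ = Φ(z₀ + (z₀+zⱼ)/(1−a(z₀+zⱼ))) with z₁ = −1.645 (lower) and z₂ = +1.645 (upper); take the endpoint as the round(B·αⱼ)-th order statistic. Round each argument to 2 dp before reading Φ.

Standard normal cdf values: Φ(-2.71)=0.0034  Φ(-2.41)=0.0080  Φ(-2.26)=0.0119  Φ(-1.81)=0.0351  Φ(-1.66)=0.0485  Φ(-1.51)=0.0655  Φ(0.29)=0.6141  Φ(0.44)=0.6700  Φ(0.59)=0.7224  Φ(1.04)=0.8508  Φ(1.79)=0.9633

(0.7299, 1.3581)

Lower: z₀ + z₁ = -0.295 + (-1.645) = -1.940; 1 − a(z₀+z₁) = 1 − (-0.007)(-1.940) = 0.9864; argument = -0.295 + (-1.940)/0.9864 = -2.2617 → -2.26.
α₁ = Φ(-2.26) = 0.0119; rank = round(250 × 0.0119) = 3; θ*₍3₎ = 0.7299.
Upper: z₀ + z₂ = 1.350; 1 − a(z₀+z₂) = 1.0094; argument = 1.0424 → 1.04; α₂ = 0.8508; rank = 213; θ*₍213₎ = 1.3581.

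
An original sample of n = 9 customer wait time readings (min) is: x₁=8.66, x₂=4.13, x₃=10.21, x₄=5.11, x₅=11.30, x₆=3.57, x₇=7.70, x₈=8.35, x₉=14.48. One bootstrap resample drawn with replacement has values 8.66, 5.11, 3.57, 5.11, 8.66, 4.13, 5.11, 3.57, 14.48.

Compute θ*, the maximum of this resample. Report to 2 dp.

Maximum = 14.48

θ* = 14.48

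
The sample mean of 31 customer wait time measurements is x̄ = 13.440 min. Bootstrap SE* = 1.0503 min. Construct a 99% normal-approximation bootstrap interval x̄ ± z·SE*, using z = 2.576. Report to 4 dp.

Margin = 2.576 × 1.0503 = 2.70557
Interval: 13.440 ± 2.70557

(10.7344, 16.1456)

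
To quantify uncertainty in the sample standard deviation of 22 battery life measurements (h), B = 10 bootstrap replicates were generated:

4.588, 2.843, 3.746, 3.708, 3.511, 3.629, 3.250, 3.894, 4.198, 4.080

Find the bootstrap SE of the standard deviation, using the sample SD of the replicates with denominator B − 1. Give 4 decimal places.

Bootstrap SE is the standard deviation of the 10 replicate standard deviations.
Mean of replicates: (4.588 + 2.843 + 3.746 + 3.708 + 3.511 + 3.629 + 3.250 + 3.894 + 4.198 + 4.080) / 10 = 37.44700 / 10 = 3.74470
Sum of squared deviations: (+0.84330)² + (−0.90170)² + (+0.00130)² + (−0.03670)² + (−0.23370)² + (−0.11570)² + (−0.49470)² + (+0.14930)² + (+0.45330)² + (+0.33530)² = 2.17849
Variance = 2.17849 / 9 = 0.24205
SE* = √0.24205

SE* = 0.4920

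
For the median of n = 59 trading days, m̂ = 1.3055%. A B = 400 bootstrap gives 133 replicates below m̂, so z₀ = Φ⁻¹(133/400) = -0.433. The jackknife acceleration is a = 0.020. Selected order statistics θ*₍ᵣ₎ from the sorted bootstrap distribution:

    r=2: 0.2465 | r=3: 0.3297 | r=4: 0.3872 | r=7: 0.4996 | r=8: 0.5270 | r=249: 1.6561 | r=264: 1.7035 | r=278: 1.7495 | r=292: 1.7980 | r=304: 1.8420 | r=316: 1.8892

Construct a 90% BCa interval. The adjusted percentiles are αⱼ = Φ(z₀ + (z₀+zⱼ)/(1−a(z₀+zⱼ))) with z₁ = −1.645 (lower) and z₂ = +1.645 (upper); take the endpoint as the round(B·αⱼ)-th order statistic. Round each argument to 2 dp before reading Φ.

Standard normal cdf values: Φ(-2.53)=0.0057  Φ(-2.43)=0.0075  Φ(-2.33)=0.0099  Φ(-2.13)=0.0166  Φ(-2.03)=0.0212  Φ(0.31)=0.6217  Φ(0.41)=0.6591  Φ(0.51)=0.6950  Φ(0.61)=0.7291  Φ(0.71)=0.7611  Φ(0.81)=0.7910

Lower: z₀ + z₁ = -0.433 + (-1.645) = -2.078; 1 − a(z₀+z₁) = 1 − (0.020)(-2.078) = 1.0416; argument = -0.433 + (-2.078)/1.0416 = -2.4281 → -2.43.
α₁ = Φ(-2.43) = 0.0075; rank = round(400 × 0.0075) = 3; θ*₍3₎ = 0.3297.
Upper: z₀ + z₂ = 1.212; 1 − a(z₀+z₂) = 0.9758; argument = 0.8091 → 0.81; α₂ = 0.7910; rank = 316; θ*₍316₎ = 1.8892.

(0.3297, 1.8892)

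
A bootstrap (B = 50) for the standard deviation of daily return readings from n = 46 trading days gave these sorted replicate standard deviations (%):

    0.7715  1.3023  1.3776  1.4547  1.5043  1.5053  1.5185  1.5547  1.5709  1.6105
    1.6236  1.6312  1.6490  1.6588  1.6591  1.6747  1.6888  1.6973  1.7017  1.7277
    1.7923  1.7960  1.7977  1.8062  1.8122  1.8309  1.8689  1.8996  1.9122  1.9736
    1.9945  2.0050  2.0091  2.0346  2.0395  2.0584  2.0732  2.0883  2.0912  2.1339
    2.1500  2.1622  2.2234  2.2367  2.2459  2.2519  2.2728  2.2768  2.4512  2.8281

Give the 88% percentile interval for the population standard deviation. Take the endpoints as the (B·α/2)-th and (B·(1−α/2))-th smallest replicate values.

α = 0.12; lower rank = 50 × 0.060 = 3; upper rank = 50 × 0.940 = 47.
The 3rd smallest replicate is 1.3776; the 47th is 2.2728.

(1.3776, 2.2728)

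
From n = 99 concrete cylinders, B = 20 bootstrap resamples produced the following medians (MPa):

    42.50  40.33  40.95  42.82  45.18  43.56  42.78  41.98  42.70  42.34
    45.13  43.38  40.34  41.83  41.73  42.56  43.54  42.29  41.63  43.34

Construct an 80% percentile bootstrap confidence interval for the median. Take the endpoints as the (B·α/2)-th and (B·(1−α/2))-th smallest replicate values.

Sorted replicates: 40.33, 40.34, 40.95, 41.63, 41.73, 41.83, 41.98, 42.29, 42.34, 42.50, 42.56, 42.70, 42.78, 42.82, 43.34, 43.38, 43.54, 43.56, 45.13, 45.18
α = 0.20; lower rank = 20 × 0.100 = 2; upper rank = 20 × 0.900 = 18.
The 2nd smallest replicate is 40.34; the 18th is 43.56.

(40.34, 43.56)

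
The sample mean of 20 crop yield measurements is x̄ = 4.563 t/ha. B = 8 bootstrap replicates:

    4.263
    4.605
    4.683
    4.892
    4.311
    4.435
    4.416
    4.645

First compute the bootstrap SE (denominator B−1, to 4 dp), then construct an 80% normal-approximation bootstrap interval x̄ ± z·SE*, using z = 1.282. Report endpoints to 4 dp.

Mean of replicates = 4.5312; sum of squared deviations = 0.3146; SE* = √(0.3146/7) = 0.2120
Margin = 1.282 × 0.2120 = 0.27178
Interval: 4.563 ± 0.27178

(4.2912, 4.8348)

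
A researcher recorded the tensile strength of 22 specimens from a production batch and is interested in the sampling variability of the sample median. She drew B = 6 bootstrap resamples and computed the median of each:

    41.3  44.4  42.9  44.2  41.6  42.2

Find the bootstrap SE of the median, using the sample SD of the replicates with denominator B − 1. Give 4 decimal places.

SE* = 1.3095

Bootstrap SE is the standard deviation of the 6 replicate medians.
Mean of replicates: (41.3 + 44.4 + 42.9 + 44.2 + 41.6 + 42.2) / 6 = 256.60000 / 6 = 42.76667
Sum of squared deviations: (−1.46667)² + (+1.63333)² + (+0.13333)² + (+1.43333)² + (−1.16667)² + (−0.56667)² = 8.57333
Variance = 8.57333 / 5 = 1.71467
SE* = √1.71467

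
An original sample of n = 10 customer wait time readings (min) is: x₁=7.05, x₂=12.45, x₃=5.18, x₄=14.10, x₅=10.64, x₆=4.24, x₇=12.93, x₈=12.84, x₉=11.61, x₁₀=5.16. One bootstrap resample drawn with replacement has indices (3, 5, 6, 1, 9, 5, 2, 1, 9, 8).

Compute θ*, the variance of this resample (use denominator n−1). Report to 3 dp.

Resample values: 5.18, 10.64, 4.24, 7.05, 11.61, 10.64, 12.45, 7.05, 11.61, 12.84.
Mean = 9.3310; sum of squared deviations = 89.4109
s² = 89.4109 / 9 = 9.9345

θ* = 9.935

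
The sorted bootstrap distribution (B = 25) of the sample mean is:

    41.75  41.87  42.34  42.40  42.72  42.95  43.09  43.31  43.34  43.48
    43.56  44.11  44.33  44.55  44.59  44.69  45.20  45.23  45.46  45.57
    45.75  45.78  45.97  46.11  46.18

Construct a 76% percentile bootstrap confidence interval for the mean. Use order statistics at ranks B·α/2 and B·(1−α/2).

(42.34, 45.78)

α = 0.24; lower rank = 25 × 0.120 = 3; upper rank = 25 × 0.880 = 22.
The 3rd smallest replicate is 42.34; the 22nd is 45.78.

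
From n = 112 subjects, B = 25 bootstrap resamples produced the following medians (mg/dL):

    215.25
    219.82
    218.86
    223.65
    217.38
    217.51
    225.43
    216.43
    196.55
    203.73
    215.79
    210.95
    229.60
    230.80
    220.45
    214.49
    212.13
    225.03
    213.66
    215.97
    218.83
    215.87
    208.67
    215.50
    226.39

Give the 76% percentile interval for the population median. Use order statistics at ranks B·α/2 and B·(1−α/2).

(208.67, 225.43)

Sorted replicates: 196.55, 203.73, 208.67, 210.95, 212.13, 213.66, 214.49, 215.25, 215.50, 215.79, 215.87, 215.97, 216.43, 217.38, 217.51, 218.83, 218.86, 219.82, 220.45, 223.65, 225.03, 225.43, 226.39, 229.60, 230.80
α = 0.24; lower rank = 25 × 0.120 = 3; upper rank = 25 × 0.880 = 22.
The 3rd smallest replicate is 208.67; the 22nd is 225.43.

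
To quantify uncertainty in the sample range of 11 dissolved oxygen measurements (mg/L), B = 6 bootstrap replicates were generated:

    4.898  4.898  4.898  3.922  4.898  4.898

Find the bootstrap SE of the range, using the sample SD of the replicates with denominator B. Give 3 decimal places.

Bootstrap SE is the standard deviation of the 6 replicate ranges.
Mean of replicates: (4.898 + 4.898 + 4.898 + 3.922 + 4.898 + 4.898) / 6 = 28.4120 / 6 = 4.7353
Sum of squared deviations: (+0.1627)² + (+0.1627)² + (+0.1627)² + (−0.8133)² + (+0.1627)² + (+0.1627)² = 0.7938
Variance = 0.7938 / 6 = 0.1323
SE* = √0.1323

SE* = 0.364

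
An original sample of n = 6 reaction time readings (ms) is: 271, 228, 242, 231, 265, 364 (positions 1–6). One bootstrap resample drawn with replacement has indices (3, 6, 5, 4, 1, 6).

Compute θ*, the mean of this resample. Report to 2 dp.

θ* = 289.50

Resample values: 242, 364, 265, 231, 271, 364.
Mean = (242 + 364 + 265 + 231 + 271 + 364) / 6 = 1737.0 / 6 = 289.50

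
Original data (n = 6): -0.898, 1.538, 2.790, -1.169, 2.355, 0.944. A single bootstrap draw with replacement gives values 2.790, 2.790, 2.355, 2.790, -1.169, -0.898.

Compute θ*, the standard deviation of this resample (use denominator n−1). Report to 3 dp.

θ* = 1.928

Mean = 1.4430; sum of squared deviations = 18.5778
s² = 18.5778 / 5 = 3.7156
s = √3.7156 = 1.928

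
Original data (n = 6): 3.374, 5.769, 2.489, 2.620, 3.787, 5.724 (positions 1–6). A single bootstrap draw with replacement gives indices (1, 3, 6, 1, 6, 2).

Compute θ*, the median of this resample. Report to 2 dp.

Resample values: 3.374, 2.489, 5.724, 3.374, 5.724, 5.769.
Sorted: 2.489, 3.374, 3.374, 5.724, 5.724, 5.769
Median = average of the two middle values = 4.55

θ* = 4.55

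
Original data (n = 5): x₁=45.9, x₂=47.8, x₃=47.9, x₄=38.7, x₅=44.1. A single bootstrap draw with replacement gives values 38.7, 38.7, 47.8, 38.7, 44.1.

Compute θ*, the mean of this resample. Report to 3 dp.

Mean = (38.7 + 38.7 + 47.8 + 38.7 + 44.1) / 5 = 208.00 / 5 = 41.600

θ* = 41.600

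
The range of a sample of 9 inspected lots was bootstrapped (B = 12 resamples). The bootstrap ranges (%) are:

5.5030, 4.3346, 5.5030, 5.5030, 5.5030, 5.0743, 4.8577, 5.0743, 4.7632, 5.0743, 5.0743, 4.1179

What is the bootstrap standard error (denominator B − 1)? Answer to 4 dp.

SE* = 0.4592

Bootstrap SE is the standard deviation of the 12 replicate ranges.
Mean of replicates: (5.5030 + 4.3346 + 5.5030 + 5.5030 + 5.5030 + 5.0743 + 4.8577 + 5.0743 + 4.7632 + 5.0743 + 5.0743 + 4.1179) / 12 = 60.38260 / 12 = 5.03188
Sum of squared deviations: (+0.47112)² + (−0.69728)² + (+0.47112)² + (+0.47112)² + (+0.47112)² + (+0.04242)² + (−0.17418)² + (+0.04242)² + (−0.26868)² + (+0.04242)² + (+0.04242)² + (−0.91398)² = 2.31910
Variance = 2.31910 / 11 = 0.21083
SE* = √0.21083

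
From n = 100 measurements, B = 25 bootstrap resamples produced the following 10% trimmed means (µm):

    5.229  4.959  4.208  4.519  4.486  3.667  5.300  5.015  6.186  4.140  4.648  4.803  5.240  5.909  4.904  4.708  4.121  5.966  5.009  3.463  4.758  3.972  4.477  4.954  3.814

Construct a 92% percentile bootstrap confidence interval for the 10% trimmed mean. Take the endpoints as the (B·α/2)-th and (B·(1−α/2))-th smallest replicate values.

Sorted replicates: 3.463, 3.667, 3.814, 3.972, 4.121, 4.140, 4.208, 4.477, 4.486, 4.519, 4.648, 4.708, 4.758, 4.803, 4.904, 4.954, 4.959, 5.009, 5.015, 5.229, 5.240, 5.300, 5.909, 5.966, 6.186
α = 0.08; lower rank = 25 × 0.040 = 1; upper rank = 25 × 0.960 = 24.
The 1st smallest replicate is 3.463; the 24th is 5.966.

(3.463, 5.966)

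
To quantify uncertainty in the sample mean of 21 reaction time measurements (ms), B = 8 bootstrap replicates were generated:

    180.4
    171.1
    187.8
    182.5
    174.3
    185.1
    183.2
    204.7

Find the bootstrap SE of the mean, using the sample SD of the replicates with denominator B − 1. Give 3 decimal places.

Bootstrap SE is the standard deviation of the 8 replicate means.
Mean of replicates: (180.4 + 171.1 + 187.8 + 182.5 + 174.3 + 185.1 + 183.2 + 204.7) / 8 = 1469.1000 / 8 = 183.6375
Sum of squared deviations: (−3.2375)² + (−12.5375)² + (+4.1625)² + (−1.1375)² + (−9.3375)² + (+1.4625)² + (−0.4375)² + (+21.0625)² = 719.4387
Variance = 719.4387 / 7 = 102.7770
SE* = √102.7770

SE* = 10.138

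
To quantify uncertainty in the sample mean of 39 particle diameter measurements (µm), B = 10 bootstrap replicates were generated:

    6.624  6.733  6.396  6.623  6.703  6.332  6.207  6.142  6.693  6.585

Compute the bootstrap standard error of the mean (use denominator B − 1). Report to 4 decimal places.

Bootstrap SE is the standard deviation of the 10 replicate means.
Mean of replicates: (6.624 + 6.733 + 6.396 + 6.623 + 6.703 + 6.332 + 6.207 + 6.142 + 6.693 + 6.585) / 10 = 65.03800 / 10 = 6.50380
Sum of squared deviations: (+0.12020)² + (+0.22920)² + (−0.10780)² + (+0.11920)² + (+0.19920)² + (−0.17180)² + (−0.29680)² + (−0.36180)² + (+0.18920)² + (+0.08120)² = 0.42339
Variance = 0.42339 / 9 = 0.04704
SE* = √0.04704

SE* = 0.2169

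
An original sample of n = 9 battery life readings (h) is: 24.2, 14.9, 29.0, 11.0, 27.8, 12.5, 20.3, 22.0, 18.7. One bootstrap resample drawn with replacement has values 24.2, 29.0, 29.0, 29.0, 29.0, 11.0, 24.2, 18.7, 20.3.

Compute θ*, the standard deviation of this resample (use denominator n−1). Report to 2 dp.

θ* = 6.23

Mean = 23.8222; sum of squared deviations = 310.5756
s² = 310.5756 / 8 = 38.8219
s = √38.8219 = 6.23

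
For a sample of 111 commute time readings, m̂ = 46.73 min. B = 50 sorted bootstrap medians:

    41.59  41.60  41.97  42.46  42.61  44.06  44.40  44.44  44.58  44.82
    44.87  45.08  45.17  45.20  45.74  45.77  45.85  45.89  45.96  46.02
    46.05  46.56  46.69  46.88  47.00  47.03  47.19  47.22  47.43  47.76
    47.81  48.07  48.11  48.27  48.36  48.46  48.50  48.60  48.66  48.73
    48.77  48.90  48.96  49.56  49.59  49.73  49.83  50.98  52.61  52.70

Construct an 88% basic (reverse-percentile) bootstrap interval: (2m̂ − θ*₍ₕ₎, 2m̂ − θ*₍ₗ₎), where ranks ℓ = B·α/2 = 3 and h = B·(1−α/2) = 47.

(43.63, 51.49)

Percentile endpoints at ranks 3 and 47: θ*₍3₎ = 41.97, θ*₍47₎ = 49.83.
Basic interval reflects these around m̂:
  lower = 2 × 46.73 − 49.83 = 43.63
  upper = 2 × 46.73 − 41.97 = 51.49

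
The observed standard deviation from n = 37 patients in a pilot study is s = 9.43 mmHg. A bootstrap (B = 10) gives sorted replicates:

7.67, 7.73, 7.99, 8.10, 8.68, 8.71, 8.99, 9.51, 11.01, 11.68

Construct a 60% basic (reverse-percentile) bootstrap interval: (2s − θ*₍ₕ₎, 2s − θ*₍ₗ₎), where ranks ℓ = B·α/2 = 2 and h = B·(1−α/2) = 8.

(9.35, 11.13)

Percentile endpoints at ranks 2 and 8: θ*₍2₎ = 7.73, θ*₍8₎ = 9.51.
Basic interval reflects these around s:
  lower = 2 × 9.43 − 9.51 = 9.35
  upper = 2 × 9.43 − 7.73 = 11.13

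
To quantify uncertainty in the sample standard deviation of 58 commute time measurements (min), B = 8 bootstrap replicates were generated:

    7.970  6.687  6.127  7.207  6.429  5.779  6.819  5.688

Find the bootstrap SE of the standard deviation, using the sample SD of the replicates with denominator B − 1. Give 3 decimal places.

Bootstrap SE is the standard deviation of the 8 replicate standard deviations.
Mean of replicates: (7.970 + 6.687 + 6.127 + 7.207 + 6.429 + 5.779 + 6.819 + 5.688) / 8 = 52.7060 / 8 = 6.5883
Sum of squared deviations: (+1.3817)² + (+0.0987)² + (−0.4613)² + (+0.6187)² + (−0.1593)² + (−0.8093)² + (+0.2307)² + (−0.9003)² = 4.0585
Variance = 4.0585 / 7 = 0.5798
SE* = √0.5798

SE* = 0.761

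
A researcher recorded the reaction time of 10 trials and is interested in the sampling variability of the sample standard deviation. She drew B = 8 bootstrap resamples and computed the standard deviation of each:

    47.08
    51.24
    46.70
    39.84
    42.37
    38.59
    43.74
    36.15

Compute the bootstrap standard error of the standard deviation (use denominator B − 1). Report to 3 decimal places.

SE* = 5.002

Bootstrap SE is the standard deviation of the 8 replicate standard deviations.
Mean of replicates: (47.08 + 51.24 + 46.70 + 39.84 + 42.37 + 38.59 + 43.74 + 36.15) / 8 = 345.7100 / 8 = 43.2138
Sum of squared deviations: (+3.8662)² + (+8.0262)² + (+3.4862)² + (−3.3738)² + (−0.8438)² + (−4.6238)² + (+0.5262)² + (−7.0638)² = 175.1692
Variance = 175.1692 / 7 = 25.0242
SE* = √25.0242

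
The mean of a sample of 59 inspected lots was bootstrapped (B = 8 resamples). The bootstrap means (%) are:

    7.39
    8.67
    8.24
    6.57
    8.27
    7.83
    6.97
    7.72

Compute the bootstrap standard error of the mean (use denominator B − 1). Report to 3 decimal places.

Bootstrap SE is the standard deviation of the 8 replicate means.
Mean of replicates: (7.39 + 8.67 + 8.24 + 6.57 + 8.27 + 7.83 + 6.97 + 7.72) / 8 = 61.6600 / 8 = 7.7075
Sum of squared deviations: (−0.3175)² + (+0.9625)² + (+0.5325)² + (−1.1375)² + (+0.5625)² + (+0.1225)² + (−0.7375)² + (+0.0125)² = 3.4801
Variance = 3.4801 / 7 = 0.4972
SE* = √0.4972

SE* = 0.705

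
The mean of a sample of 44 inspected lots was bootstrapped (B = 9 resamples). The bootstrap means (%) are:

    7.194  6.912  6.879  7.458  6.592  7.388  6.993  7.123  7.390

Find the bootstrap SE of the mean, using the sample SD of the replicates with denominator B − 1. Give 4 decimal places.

Bootstrap SE is the standard deviation of the 9 replicate means.
Mean of replicates: (7.194 + 6.912 + 6.879 + 7.458 + 6.592 + 7.388 + 6.993 + 7.123 + 7.390) / 9 = 63.92900 / 9 = 7.10322
Sum of squared deviations: (+0.09078)² + (−0.19122)² + (−0.22422)² + (+0.35478)² + (−0.51122)² + (+0.28478)² + (−0.11022)² + (+0.01978)² + (+0.28678)² = 0.65818
Variance = 0.65818 / 8 = 0.08227
SE* = √0.08227

SE* = 0.2868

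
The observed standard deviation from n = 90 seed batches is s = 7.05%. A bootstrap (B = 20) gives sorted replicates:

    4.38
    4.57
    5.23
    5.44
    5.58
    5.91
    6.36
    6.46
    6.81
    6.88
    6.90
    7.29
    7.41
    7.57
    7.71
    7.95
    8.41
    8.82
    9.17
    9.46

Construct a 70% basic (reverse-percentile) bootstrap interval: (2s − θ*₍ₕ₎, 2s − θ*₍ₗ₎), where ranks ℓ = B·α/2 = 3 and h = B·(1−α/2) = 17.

Percentile endpoints at ranks 3 and 17: θ*₍3₎ = 5.23, θ*₍17₎ = 8.41.
Basic interval reflects these around s:
  lower = 2 × 7.05 − 8.41 = 5.69
  upper = 2 × 7.05 − 5.23 = 8.87

(5.69, 8.87)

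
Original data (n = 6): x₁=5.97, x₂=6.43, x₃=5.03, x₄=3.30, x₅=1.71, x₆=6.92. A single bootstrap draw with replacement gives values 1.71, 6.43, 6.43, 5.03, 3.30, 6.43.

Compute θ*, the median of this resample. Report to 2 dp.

Sorted: 1.71, 3.30, 5.03, 6.43, 6.43, 6.43
Median = average of the two middle values = 5.73

θ* = 5.73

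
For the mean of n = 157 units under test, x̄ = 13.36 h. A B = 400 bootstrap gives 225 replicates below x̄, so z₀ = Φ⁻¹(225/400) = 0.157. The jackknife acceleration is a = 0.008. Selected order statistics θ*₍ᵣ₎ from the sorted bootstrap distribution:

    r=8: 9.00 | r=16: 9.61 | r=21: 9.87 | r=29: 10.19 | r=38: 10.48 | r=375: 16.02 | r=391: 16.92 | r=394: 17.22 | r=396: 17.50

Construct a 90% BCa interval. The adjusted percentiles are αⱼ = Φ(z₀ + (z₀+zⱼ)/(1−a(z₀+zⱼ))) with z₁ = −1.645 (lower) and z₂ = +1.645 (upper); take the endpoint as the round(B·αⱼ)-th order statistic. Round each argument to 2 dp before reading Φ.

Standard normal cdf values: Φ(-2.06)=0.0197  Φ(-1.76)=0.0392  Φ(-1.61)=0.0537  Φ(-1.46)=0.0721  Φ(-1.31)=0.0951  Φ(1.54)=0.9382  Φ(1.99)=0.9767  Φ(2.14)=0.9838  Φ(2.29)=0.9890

Lower: z₀ + z₁ = 0.157 + (-1.645) = -1.488; 1 − a(z₀+z₁) = 1 − (0.008)(-1.488) = 1.0119; argument = 0.157 + (-1.488)/1.0119 = -1.3135 → -1.31.
α₁ = Φ(-1.31) = 0.0951; rank = round(400 × 0.0951) = 38; θ*₍38₎ = 10.48.
Upper: z₀ + z₂ = 1.802; 1 − a(z₀+z₂) = 0.9856; argument = 1.9854 → 1.99; α₂ = 0.9767; rank = 391; θ*₍391₎ = 16.92.

(10.48, 16.92)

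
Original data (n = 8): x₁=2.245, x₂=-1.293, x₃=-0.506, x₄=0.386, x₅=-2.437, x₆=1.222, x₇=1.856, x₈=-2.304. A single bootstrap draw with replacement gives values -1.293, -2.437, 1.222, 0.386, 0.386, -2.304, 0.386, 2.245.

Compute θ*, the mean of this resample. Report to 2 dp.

Mean = ((-1.293) + (-2.437) + 1.222 + 0.386 + 0.386 + (-2.304) + 0.386 + 2.245) / 8 = -1.4090 / 8 = -0.18

θ* = -0.18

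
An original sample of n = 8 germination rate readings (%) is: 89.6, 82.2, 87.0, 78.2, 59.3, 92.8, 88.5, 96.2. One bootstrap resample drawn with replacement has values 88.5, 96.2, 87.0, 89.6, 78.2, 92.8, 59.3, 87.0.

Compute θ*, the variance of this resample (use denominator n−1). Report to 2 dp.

θ* = 133.45

Mean = 84.8250; sum of squared deviations = 934.1750
s² = 934.1750 / 7 = 133.4536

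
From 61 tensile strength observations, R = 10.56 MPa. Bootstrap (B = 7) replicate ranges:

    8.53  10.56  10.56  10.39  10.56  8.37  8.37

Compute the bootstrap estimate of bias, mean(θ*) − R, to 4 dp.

bias = −0.9400

mean(θ*) = (8.53 + 10.56 + 10.56 + 10.39 + 10.56 + 8.37 + 8.37) / 7 = 9.62000
bias = 9.62000 − 10.56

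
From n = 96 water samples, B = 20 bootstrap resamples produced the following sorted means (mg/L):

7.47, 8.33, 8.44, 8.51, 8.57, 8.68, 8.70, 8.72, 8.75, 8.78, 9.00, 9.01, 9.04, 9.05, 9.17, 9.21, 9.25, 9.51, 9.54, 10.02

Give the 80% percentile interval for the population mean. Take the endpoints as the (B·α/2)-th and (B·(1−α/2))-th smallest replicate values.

α = 0.20; lower rank = 20 × 0.100 = 2; upper rank = 20 × 0.900 = 18.
The 2nd smallest replicate is 8.33; the 18th is 9.51.

(8.33, 9.51)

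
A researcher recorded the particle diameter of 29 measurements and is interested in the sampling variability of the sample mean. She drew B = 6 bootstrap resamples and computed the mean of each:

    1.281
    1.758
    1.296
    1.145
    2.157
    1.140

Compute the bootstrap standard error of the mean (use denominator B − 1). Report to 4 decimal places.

SE* = 0.4087

Bootstrap SE is the standard deviation of the 6 replicate means.
Mean of replicates: (1.281 + 1.758 + 1.296 + 1.145 + 2.157 + 1.140) / 6 = 8.77700 / 6 = 1.46283
Sum of squared deviations: (−0.18183)² + (+0.29517)² + (−0.16683)² + (−0.31783)² + (+0.69417)² + (−0.32283)² = 0.83513
Variance = 0.83513 / 5 = 0.16703
SE* = √0.16703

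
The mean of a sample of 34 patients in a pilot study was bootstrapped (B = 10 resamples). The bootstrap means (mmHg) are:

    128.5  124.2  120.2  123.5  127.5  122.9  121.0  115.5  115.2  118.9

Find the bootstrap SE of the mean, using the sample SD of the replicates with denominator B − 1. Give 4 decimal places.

Bootstrap SE is the standard deviation of the 10 replicate means.
Mean of replicates: (128.5 + 124.2 + 120.2 + 123.5 + 127.5 + 122.9 + 121.0 + 115.5 + 115.2 + 118.9) / 10 = 1217.40000 / 10 = 121.74000
Sum of squared deviations: (+6.76000)² + (+2.46000)² + (−1.54000)² + (+1.76000)² + (+5.76000)² + (+1.16000)² + (−0.74000)² + (−6.24000)² + (−6.54000)² + (−2.84000)² = 182.06400
Variance = 182.06400 / 9 = 20.22933
SE* = √20.22933

SE* = 4.4977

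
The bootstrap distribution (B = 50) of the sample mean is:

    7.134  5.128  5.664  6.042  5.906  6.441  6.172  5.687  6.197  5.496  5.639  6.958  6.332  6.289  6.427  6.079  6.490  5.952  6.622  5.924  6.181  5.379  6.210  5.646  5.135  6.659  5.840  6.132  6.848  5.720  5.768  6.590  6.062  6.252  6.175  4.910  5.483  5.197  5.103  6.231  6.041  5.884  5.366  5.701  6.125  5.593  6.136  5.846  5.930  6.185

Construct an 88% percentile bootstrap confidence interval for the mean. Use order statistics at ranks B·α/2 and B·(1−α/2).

Sorted replicates: 4.910, 5.103, 5.128, 5.135, 5.197, 5.366, 5.379, 5.483, 5.496, 5.593, 5.639, 5.646, 5.664, 5.687, 5.701, 5.720, 5.768, 5.840, 5.846, 5.884, 5.906, 5.924, 5.930, 5.952, 6.041, 6.042, 6.062, 6.079, 6.125, 6.132, 6.136, 6.172, 6.175, 6.181, 6.185, 6.197, 6.210, 6.231, 6.252, 6.289, 6.332, 6.427, 6.441, 6.490, 6.590, 6.622, 6.659, 6.848, 6.958, 7.134
α = 0.12; lower rank = 50 × 0.060 = 3; upper rank = 50 × 0.940 = 47.
The 3rd smallest replicate is 5.128; the 47th is 6.659.

(5.128, 6.659)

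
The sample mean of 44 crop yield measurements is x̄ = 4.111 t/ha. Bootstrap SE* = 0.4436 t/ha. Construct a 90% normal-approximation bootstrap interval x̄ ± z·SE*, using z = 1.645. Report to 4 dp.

(3.3813, 4.8407)

Margin = 1.645 × 0.4436 = 0.72972
Interval: 4.111 ± 0.72972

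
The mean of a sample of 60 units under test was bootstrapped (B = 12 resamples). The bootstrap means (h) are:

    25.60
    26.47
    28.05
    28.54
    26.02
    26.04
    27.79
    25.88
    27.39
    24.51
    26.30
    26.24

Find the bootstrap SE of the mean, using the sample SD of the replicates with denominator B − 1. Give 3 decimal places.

Bootstrap SE is the standard deviation of the 12 replicate means.
Mean of replicates: (25.60 + 26.47 + 28.05 + 28.54 + 26.02 + 26.04 + 27.79 + 25.88 + 27.39 + 24.51 + 26.30 + 26.24) / 12 = 318.8300 / 12 = 26.5692
Sum of squared deviations: (−0.9692)² + (−0.0992)² + (+1.4808)² + (+1.9708)² + (−0.5492)² + (−0.5292)² + (+1.2208)² + (−0.6892)² + (+0.8208)² + (−2.0592)² + (−0.2692)² + (−0.3292)² = 14.6679
Variance = 14.6679 / 11 = 1.3334
SE* = √1.3334

SE* = 1.155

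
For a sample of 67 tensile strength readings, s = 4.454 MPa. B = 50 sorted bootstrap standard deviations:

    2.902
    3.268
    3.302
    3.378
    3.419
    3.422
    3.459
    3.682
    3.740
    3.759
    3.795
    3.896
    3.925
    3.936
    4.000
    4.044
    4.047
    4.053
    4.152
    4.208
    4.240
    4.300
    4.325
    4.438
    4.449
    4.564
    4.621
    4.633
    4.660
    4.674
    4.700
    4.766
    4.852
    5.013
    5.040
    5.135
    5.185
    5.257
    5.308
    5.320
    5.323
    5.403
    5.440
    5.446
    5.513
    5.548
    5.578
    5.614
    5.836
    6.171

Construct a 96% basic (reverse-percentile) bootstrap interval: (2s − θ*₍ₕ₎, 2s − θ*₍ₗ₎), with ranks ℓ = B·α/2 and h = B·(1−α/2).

Percentile endpoints at ranks 1 and 49: θ*₍1₎ = 2.902, θ*₍49₎ = 5.836.
Basic interval reflects these around s:
  lower = 2 × 4.454 − 5.836 = 3.072
  upper = 2 × 4.454 − 2.902 = 6.006

(3.072, 6.006)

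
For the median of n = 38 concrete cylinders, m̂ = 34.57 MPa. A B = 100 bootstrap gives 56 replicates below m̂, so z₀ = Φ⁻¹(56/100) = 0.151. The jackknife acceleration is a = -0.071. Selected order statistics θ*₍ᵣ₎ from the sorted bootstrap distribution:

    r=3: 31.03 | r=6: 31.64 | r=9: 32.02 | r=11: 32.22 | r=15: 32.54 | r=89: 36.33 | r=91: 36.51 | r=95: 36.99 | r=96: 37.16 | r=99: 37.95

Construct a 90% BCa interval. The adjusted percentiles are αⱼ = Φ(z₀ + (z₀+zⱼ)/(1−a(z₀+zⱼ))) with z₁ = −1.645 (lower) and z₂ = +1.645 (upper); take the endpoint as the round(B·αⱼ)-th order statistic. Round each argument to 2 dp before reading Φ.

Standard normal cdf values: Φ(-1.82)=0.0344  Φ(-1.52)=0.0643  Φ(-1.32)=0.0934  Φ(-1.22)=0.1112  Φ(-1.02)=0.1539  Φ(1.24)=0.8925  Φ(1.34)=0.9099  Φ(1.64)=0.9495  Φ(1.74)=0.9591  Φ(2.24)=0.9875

(31.64, 37.16)

Lower: z₀ + z₁ = 0.151 + (-1.645) = -1.494; 1 − a(z₀+z₁) = 1 − (-0.071)(-1.494) = 0.8939; argument = 0.151 + (-1.494)/0.8939 = -1.5203 → -1.52.
α₁ = Φ(-1.52) = 0.0643; rank = round(100 × 0.0643) = 6; θ*₍6₎ = 31.64.
Upper: z₀ + z₂ = 1.796; 1 − a(z₀+z₂) = 1.1275; argument = 1.7439 → 1.74; α₂ = 0.9591; rank = 96; θ*₍96₎ = 37.16.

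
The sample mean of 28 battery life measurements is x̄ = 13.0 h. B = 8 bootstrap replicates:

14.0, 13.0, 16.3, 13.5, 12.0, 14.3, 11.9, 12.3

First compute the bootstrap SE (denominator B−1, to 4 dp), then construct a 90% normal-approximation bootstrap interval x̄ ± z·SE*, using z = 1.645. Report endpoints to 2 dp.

Mean of replicates = 13.4125; sum of squared deviations = 15.1688; SE* = √(15.1688/7) = 1.4721
Margin = 1.645 × 1.4721 = 2.422
Interval: 13.0 ± 2.422

(10.58, 15.42)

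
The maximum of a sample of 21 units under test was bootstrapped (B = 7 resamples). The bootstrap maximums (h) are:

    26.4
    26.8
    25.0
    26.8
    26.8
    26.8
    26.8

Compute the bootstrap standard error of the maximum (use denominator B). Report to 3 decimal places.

Bootstrap SE is the standard deviation of the 7 replicate maximums.
Mean of replicates: (26.4 + 26.8 + 25.0 + 26.8 + 26.8 + 26.8 + 26.8) / 7 = 185.4000 / 7 = 26.4857
Sum of squared deviations: (−0.0857)² + (+0.3143)² + (−1.4857)² + (+0.3143)² + (+0.3143)² + (+0.3143)² + (+0.3143)² = 2.7086
Variance = 2.7086 / 7 = 0.3869
SE* = √0.3869

SE* = 0.622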